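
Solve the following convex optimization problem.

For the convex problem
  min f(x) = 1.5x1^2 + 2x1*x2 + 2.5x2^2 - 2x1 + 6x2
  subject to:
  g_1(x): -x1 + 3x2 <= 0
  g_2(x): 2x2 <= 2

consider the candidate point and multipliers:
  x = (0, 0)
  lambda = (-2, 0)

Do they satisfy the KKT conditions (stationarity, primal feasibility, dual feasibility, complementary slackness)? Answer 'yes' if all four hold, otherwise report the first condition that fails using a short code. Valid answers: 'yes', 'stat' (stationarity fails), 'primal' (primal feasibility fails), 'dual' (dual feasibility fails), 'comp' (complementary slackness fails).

Gradient of f: grad f(x) = Q x + c = (-2, 6)
Constraint values g_i(x) = a_i^T x - b_i:
  g_1((0, 0)) = 0
  g_2((0, 0)) = -2
Stationarity residual: grad f(x) + sum_i lambda_i a_i = (0, 0)
  -> stationarity OK
Primal feasibility (all g_i <= 0): OK
Dual feasibility (all lambda_i >= 0): FAILS
Complementary slackness (lambda_i * g_i(x) = 0 for all i): OK

Verdict: the first failing condition is dual_feasibility -> dual.

dual


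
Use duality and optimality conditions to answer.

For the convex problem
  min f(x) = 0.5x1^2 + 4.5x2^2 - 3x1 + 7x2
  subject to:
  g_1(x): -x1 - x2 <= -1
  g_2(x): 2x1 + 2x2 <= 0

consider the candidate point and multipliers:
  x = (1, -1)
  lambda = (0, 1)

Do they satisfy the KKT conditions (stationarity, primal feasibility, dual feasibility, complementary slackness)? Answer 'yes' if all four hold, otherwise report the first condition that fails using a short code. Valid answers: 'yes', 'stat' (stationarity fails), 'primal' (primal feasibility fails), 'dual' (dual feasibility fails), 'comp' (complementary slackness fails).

Gradient of f: grad f(x) = Q x + c = (-2, -2)
Constraint values g_i(x) = a_i^T x - b_i:
  g_1((1, -1)) = 1
  g_2((1, -1)) = 0
Stationarity residual: grad f(x) + sum_i lambda_i a_i = (0, 0)
  -> stationarity OK
Primal feasibility (all g_i <= 0): FAILS
Dual feasibility (all lambda_i >= 0): OK
Complementary slackness (lambda_i * g_i(x) = 0 for all i): OK

Verdict: the first failing condition is primal_feasibility -> primal.

primal


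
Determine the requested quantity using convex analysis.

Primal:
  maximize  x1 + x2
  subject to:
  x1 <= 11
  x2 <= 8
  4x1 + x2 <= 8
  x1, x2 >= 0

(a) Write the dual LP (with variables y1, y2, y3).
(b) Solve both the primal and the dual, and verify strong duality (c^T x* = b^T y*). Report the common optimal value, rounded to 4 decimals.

The standard primal-dual pair for 'max c^T x s.t. A x <= b, x >= 0' is:
  Dual:  min b^T y  s.t.  A^T y >= c,  y >= 0.

So the dual LP is:
  minimize  11y1 + 8y2 + 8y3
  subject to:
    y1 + 4y3 >= 1
    y2 + y3 >= 1
    y1, y2, y3 >= 0

Solving the primal: x* = (0, 8).
  primal value c^T x* = 8.
Solving the dual: y* = (0, 0.75, 0.25).
  dual value b^T y* = 8.
Strong duality: c^T x* = b^T y*. Confirmed.

8


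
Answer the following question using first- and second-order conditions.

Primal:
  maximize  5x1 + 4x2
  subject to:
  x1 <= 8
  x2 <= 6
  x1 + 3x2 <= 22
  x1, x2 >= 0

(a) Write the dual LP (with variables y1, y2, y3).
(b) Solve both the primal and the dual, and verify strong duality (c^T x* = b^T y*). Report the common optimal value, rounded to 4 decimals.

The standard primal-dual pair for 'max c^T x s.t. A x <= b, x >= 0' is:
  Dual:  min b^T y  s.t.  A^T y >= c,  y >= 0.

So the dual LP is:
  minimize  8y1 + 6y2 + 22y3
  subject to:
    y1 + y3 >= 5
    y2 + 3y3 >= 4
    y1, y2, y3 >= 0

Solving the primal: x* = (8, 4.6667).
  primal value c^T x* = 58.6667.
Solving the dual: y* = (3.6667, 0, 1.3333).
  dual value b^T y* = 58.6667.
Strong duality: c^T x* = b^T y*. Confirmed.

58.6667


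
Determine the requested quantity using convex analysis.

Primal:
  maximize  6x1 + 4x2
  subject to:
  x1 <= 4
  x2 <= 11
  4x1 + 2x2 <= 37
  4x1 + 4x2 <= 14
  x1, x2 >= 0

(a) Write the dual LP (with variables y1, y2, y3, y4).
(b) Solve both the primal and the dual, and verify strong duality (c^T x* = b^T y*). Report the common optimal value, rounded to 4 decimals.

The standard primal-dual pair for 'max c^T x s.t. A x <= b, x >= 0' is:
  Dual:  min b^T y  s.t.  A^T y >= c,  y >= 0.

So the dual LP is:
  minimize  4y1 + 11y2 + 37y3 + 14y4
  subject to:
    y1 + 4y3 + 4y4 >= 6
    y2 + 2y3 + 4y4 >= 4
    y1, y2, y3, y4 >= 0

Solving the primal: x* = (3.5, 0).
  primal value c^T x* = 21.
Solving the dual: y* = (0, 0, 0, 1.5).
  dual value b^T y* = 21.
Strong duality: c^T x* = b^T y*. Confirmed.

21


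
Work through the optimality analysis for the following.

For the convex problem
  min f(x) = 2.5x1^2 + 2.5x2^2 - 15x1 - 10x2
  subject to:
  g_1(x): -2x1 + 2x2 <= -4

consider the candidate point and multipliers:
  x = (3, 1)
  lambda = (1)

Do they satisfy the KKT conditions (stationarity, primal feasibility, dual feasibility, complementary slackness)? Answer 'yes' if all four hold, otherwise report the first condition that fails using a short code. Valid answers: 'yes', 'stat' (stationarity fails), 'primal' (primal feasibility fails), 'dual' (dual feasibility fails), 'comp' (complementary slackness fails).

Gradient of f: grad f(x) = Q x + c = (0, -5)
Constraint values g_i(x) = a_i^T x - b_i:
  g_1((3, 1)) = 0
Stationarity residual: grad f(x) + sum_i lambda_i a_i = (-2, -3)
  -> stationarity FAILS
Primal feasibility (all g_i <= 0): OK
Dual feasibility (all lambda_i >= 0): OK
Complementary slackness (lambda_i * g_i(x) = 0 for all i): OK

Verdict: the first failing condition is stationarity -> stat.

stat


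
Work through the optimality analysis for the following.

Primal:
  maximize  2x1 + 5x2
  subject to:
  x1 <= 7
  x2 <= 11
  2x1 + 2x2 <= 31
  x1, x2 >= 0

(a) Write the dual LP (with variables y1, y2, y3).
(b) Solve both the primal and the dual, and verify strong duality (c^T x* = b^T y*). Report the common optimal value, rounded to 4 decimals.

The standard primal-dual pair for 'max c^T x s.t. A x <= b, x >= 0' is:
  Dual:  min b^T y  s.t.  A^T y >= c,  y >= 0.

So the dual LP is:
  minimize  7y1 + 11y2 + 31y3
  subject to:
    y1 + 2y3 >= 2
    y2 + 2y3 >= 5
    y1, y2, y3 >= 0

Solving the primal: x* = (4.5, 11).
  primal value c^T x* = 64.
Solving the dual: y* = (0, 3, 1).
  dual value b^T y* = 64.
Strong duality: c^T x* = b^T y*. Confirmed.

64


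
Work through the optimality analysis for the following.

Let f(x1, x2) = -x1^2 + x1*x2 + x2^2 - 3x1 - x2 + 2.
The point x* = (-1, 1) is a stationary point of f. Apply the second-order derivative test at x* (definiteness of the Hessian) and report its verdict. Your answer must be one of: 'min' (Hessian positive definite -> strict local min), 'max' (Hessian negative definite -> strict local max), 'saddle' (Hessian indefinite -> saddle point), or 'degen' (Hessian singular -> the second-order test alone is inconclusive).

Compute the Hessian H = grad^2 f:
  H = [[-2, 1], [1, 2]]
Verify stationarity: grad f(x*) = H x* + g = (0, 0).
Eigenvalues of H: -2.2361, 2.2361.
Eigenvalues have mixed signs, so H is indefinite -> x* is a saddle point.

saddle


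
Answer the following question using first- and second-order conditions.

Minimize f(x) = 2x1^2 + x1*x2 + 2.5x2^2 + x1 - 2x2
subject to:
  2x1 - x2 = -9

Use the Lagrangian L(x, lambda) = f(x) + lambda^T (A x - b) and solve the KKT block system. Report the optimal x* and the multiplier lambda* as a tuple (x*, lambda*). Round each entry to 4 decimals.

Form the Lagrangian:
  L(x, lambda) = (1/2) x^T Q x + c^T x + lambda^T (A x - b)
Stationarity (grad_x L = 0): Q x + c + A^T lambda = 0.
Primal feasibility: A x = b.

This gives the KKT block system:
  [ Q   A^T ] [ x     ]   [-c ]
  [ A    0  ] [ lambda ] = [ b ]

Solving the linear system:
  x*      = (-3.4286, 2.1429)
  lambda* = (5.2857)
  f(x*)   = 19.9286

x* = (-3.4286, 2.1429), lambda* = (5.2857)


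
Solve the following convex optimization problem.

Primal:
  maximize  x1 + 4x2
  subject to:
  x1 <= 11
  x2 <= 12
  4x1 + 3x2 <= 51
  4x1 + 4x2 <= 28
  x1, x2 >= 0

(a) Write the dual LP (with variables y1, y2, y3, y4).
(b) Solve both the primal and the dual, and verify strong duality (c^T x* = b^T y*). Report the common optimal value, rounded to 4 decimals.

The standard primal-dual pair for 'max c^T x s.t. A x <= b, x >= 0' is:
  Dual:  min b^T y  s.t.  A^T y >= c,  y >= 0.

So the dual LP is:
  minimize  11y1 + 12y2 + 51y3 + 28y4
  subject to:
    y1 + 4y3 + 4y4 >= 1
    y2 + 3y3 + 4y4 >= 4
    y1, y2, y3, y4 >= 0

Solving the primal: x* = (0, 7).
  primal value c^T x* = 28.
Solving the dual: y* = (0, 0, 0, 1).
  dual value b^T y* = 28.
Strong duality: c^T x* = b^T y*. Confirmed.

28


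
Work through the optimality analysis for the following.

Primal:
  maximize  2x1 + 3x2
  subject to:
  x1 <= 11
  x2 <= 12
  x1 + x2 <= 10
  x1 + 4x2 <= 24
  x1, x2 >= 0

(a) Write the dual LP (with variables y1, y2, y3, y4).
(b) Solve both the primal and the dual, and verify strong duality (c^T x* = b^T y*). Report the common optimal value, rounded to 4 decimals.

The standard primal-dual pair for 'max c^T x s.t. A x <= b, x >= 0' is:
  Dual:  min b^T y  s.t.  A^T y >= c,  y >= 0.

So the dual LP is:
  minimize  11y1 + 12y2 + 10y3 + 24y4
  subject to:
    y1 + y3 + y4 >= 2
    y2 + y3 + 4y4 >= 3
    y1, y2, y3, y4 >= 0

Solving the primal: x* = (5.3333, 4.6667).
  primal value c^T x* = 24.6667.
Solving the dual: y* = (0, 0, 1.6667, 0.3333).
  dual value b^T y* = 24.6667.
Strong duality: c^T x* = b^T y*. Confirmed.

24.6667


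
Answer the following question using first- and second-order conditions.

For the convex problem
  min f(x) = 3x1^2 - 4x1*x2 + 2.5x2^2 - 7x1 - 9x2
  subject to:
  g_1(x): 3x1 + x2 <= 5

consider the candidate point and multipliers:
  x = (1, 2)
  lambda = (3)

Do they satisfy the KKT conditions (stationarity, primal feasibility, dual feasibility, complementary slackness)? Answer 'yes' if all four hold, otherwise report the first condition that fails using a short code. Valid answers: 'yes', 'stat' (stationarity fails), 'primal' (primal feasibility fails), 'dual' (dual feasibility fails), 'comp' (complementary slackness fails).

Gradient of f: grad f(x) = Q x + c = (-9, -3)
Constraint values g_i(x) = a_i^T x - b_i:
  g_1((1, 2)) = 0
Stationarity residual: grad f(x) + sum_i lambda_i a_i = (0, 0)
  -> stationarity OK
Primal feasibility (all g_i <= 0): OK
Dual feasibility (all lambda_i >= 0): OK
Complementary slackness (lambda_i * g_i(x) = 0 for all i): OK

Verdict: yes, KKT holds.

yes


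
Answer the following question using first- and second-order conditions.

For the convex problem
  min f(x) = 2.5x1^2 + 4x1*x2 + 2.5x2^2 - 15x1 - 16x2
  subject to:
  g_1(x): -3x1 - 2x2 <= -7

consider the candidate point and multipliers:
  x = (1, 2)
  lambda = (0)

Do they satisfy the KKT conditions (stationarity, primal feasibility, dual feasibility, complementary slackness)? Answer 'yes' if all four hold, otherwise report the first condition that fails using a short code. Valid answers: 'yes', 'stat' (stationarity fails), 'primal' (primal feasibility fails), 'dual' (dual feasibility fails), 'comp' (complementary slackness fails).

Gradient of f: grad f(x) = Q x + c = (-2, -2)
Constraint values g_i(x) = a_i^T x - b_i:
  g_1((1, 2)) = 0
Stationarity residual: grad f(x) + sum_i lambda_i a_i = (-2, -2)
  -> stationarity FAILS
Primal feasibility (all g_i <= 0): OK
Dual feasibility (all lambda_i >= 0): OK
Complementary slackness (lambda_i * g_i(x) = 0 for all i): OK

Verdict: the first failing condition is stationarity -> stat.

stat


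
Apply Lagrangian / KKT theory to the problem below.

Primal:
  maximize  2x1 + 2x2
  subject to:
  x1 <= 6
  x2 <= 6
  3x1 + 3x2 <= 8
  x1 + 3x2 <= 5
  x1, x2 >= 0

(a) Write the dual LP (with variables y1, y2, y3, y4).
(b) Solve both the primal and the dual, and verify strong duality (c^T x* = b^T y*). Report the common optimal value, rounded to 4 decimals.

The standard primal-dual pair for 'max c^T x s.t. A x <= b, x >= 0' is:
  Dual:  min b^T y  s.t.  A^T y >= c,  y >= 0.

So the dual LP is:
  minimize  6y1 + 6y2 + 8y3 + 5y4
  subject to:
    y1 + 3y3 + y4 >= 2
    y2 + 3y3 + 3y4 >= 2
    y1, y2, y3, y4 >= 0

Solving the primal: x* = (2.6667, 0).
  primal value c^T x* = 5.3333.
Solving the dual: y* = (0, 0, 0.6667, 0).
  dual value b^T y* = 5.3333.
Strong duality: c^T x* = b^T y*. Confirmed.

5.3333


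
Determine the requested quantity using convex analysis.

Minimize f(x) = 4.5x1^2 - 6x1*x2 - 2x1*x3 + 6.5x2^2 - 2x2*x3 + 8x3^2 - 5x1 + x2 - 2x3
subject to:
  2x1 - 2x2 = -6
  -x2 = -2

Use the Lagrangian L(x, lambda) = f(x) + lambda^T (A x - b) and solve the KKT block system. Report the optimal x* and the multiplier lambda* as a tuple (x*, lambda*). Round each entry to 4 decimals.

Form the Lagrangian:
  L(x, lambda) = (1/2) x^T Q x + c^T x + lambda^T (A x - b)
Stationarity (grad_x L = 0): Q x + c + A^T lambda = 0.
Primal feasibility: A x = b.

This gives the KKT block system:
  [ Q   A^T ] [ x     ]   [-c ]
  [ A    0  ] [ lambda ] = [ b ]

Solving the linear system:
  x*      = (-1, 2, 0.25)
  lambda* = (13.25, 6)
  f(x*)   = 49

x* = (-1, 2, 0.25), lambda* = (13.25, 6)


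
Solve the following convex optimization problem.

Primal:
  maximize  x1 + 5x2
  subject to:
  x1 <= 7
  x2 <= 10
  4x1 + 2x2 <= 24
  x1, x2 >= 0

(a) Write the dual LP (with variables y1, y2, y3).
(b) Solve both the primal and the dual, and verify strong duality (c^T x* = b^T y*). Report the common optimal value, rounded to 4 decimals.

The standard primal-dual pair for 'max c^T x s.t. A x <= b, x >= 0' is:
  Dual:  min b^T y  s.t.  A^T y >= c,  y >= 0.

So the dual LP is:
  minimize  7y1 + 10y2 + 24y3
  subject to:
    y1 + 4y3 >= 1
    y2 + 2y3 >= 5
    y1, y2, y3 >= 0

Solving the primal: x* = (1, 10).
  primal value c^T x* = 51.
Solving the dual: y* = (0, 4.5, 0.25).
  dual value b^T y* = 51.
Strong duality: c^T x* = b^T y*. Confirmed.

51


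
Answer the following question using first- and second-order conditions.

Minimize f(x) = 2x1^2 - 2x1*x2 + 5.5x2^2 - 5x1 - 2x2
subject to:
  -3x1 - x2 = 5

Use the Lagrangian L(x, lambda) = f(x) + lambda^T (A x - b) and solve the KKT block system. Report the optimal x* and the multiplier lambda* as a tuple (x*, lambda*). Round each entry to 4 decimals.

Form the Lagrangian:
  L(x, lambda) = (1/2) x^T Q x + c^T x + lambda^T (A x - b)
Stationarity (grad_x L = 0): Q x + c + A^T lambda = 0.
Primal feasibility: A x = b.

This gives the KKT block system:
  [ Q   A^T ] [ x     ]   [-c ]
  [ A    0  ] [ lambda ] = [ b ]

Solving the linear system:
  x*      = (-1.5304, -0.4087)
  lambda* = (-3.4348)
  f(x*)   = 12.8217

x* = (-1.5304, -0.4087), lambda* = (-3.4348)


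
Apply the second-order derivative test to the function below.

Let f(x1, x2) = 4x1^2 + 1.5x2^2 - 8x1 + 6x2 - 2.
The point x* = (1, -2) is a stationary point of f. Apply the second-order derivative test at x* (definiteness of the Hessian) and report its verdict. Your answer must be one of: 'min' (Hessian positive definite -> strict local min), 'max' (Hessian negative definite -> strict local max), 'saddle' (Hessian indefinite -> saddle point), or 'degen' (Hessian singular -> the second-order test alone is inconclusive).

Compute the Hessian H = grad^2 f:
  H = [[8, 0], [0, 3]]
Verify stationarity: grad f(x*) = H x* + g = (0, 0).
Eigenvalues of H: 3, 8.
Both eigenvalues > 0, so H is positive definite -> x* is a strict local min.

min


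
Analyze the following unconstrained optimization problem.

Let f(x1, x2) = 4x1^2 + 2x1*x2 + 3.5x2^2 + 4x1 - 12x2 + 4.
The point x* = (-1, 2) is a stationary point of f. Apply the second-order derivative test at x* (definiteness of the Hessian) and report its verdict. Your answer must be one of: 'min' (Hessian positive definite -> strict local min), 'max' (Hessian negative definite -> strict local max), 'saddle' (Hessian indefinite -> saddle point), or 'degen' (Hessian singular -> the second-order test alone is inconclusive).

Compute the Hessian H = grad^2 f:
  H = [[8, 2], [2, 7]]
Verify stationarity: grad f(x*) = H x* + g = (0, 0).
Eigenvalues of H: 5.4384, 9.5616.
Both eigenvalues > 0, so H is positive definite -> x* is a strict local min.

min


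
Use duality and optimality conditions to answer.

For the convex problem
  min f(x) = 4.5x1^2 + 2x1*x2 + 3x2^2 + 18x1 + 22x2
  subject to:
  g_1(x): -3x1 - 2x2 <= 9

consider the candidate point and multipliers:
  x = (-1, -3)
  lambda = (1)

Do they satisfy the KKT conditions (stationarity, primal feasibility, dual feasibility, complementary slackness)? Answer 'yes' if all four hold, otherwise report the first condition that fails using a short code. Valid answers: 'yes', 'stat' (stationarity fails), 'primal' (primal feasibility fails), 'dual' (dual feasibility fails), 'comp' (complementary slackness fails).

Gradient of f: grad f(x) = Q x + c = (3, 2)
Constraint values g_i(x) = a_i^T x - b_i:
  g_1((-1, -3)) = 0
Stationarity residual: grad f(x) + sum_i lambda_i a_i = (0, 0)
  -> stationarity OK
Primal feasibility (all g_i <= 0): OK
Dual feasibility (all lambda_i >= 0): OK
Complementary slackness (lambda_i * g_i(x) = 0 for all i): OK

Verdict: yes, KKT holds.

yes


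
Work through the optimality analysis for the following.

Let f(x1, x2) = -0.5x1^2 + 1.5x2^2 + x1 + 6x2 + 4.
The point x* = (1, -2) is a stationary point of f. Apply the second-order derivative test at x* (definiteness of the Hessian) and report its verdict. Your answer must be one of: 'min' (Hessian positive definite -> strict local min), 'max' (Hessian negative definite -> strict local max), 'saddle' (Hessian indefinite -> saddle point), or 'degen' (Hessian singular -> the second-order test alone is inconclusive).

Compute the Hessian H = grad^2 f:
  H = [[-1, 0], [0, 3]]
Verify stationarity: grad f(x*) = H x* + g = (0, 0).
Eigenvalues of H: -1, 3.
Eigenvalues have mixed signs, so H is indefinite -> x* is a saddle point.

saddle


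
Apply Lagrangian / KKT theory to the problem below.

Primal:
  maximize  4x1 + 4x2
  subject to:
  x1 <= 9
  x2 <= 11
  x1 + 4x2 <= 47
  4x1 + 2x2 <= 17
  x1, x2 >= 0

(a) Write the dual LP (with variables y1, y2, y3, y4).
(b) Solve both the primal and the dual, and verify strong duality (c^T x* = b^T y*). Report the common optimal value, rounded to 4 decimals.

The standard primal-dual pair for 'max c^T x s.t. A x <= b, x >= 0' is:
  Dual:  min b^T y  s.t.  A^T y >= c,  y >= 0.

So the dual LP is:
  minimize  9y1 + 11y2 + 47y3 + 17y4
  subject to:
    y1 + y3 + 4y4 >= 4
    y2 + 4y3 + 2y4 >= 4
    y1, y2, y3, y4 >= 0

Solving the primal: x* = (0, 8.5).
  primal value c^T x* = 34.
Solving the dual: y* = (0, 0, 0, 2).
  dual value b^T y* = 34.
Strong duality: c^T x* = b^T y*. Confirmed.

34


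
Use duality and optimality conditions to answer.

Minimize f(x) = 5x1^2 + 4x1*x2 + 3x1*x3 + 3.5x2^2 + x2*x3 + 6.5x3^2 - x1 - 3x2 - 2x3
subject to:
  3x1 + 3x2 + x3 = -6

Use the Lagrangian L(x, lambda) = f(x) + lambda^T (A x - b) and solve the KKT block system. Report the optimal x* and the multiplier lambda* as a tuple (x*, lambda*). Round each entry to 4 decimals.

Form the Lagrangian:
  L(x, lambda) = (1/2) x^T Q x + c^T x + lambda^T (A x - b)
Stationarity (grad_x L = 0): Q x + c + A^T lambda = 0.
Primal feasibility: A x = b.

This gives the KKT block system:
  [ Q   A^T ] [ x     ]   [-c ]
  [ A    0  ] [ lambda ] = [ b ]

Solving the linear system:
  x*      = (-0.9164, -1.1111, 0.0826)
  lambda* = (4.787)
  f(x*)   = 16.4032

x* = (-0.9164, -1.1111, 0.0826), lambda* = (4.787)


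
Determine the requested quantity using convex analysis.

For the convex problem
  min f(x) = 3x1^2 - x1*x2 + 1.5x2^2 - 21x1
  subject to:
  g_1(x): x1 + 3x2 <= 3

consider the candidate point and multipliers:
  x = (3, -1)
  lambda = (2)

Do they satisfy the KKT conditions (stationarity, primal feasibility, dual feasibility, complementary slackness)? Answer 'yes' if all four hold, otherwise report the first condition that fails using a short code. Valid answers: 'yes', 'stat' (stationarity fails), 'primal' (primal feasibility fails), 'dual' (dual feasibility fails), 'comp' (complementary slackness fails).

Gradient of f: grad f(x) = Q x + c = (-2, -6)
Constraint values g_i(x) = a_i^T x - b_i:
  g_1((3, -1)) = -3
Stationarity residual: grad f(x) + sum_i lambda_i a_i = (0, 0)
  -> stationarity OK
Primal feasibility (all g_i <= 0): OK
Dual feasibility (all lambda_i >= 0): OK
Complementary slackness (lambda_i * g_i(x) = 0 for all i): FAILS

Verdict: the first failing condition is complementary_slackness -> comp.

comp


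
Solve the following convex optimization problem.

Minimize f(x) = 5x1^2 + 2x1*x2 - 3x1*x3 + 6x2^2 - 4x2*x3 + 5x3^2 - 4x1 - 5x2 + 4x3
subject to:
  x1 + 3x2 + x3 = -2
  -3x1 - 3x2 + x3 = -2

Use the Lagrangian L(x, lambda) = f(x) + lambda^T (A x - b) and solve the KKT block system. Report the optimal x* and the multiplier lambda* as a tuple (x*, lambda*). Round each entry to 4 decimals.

Form the Lagrangian:
  L(x, lambda) = (1/2) x^T Q x + c^T x + lambda^T (A x - b)
Stationarity (grad_x L = 0): Q x + c + A^T lambda = 0.
Primal feasibility: A x = b.

This gives the KKT block system:
  [ Q   A^T ] [ x     ]   [-c ]
  [ A    0  ] [ lambda ] = [ b ]

Solving the linear system:
  x*      = (0.7273, -0.4848, -1.2727)
  lambda* = (5.197, 3.7727)
  f(x*)   = 6.1818

x* = (0.7273, -0.4848, -1.2727), lambda* = (5.197, 3.7727)


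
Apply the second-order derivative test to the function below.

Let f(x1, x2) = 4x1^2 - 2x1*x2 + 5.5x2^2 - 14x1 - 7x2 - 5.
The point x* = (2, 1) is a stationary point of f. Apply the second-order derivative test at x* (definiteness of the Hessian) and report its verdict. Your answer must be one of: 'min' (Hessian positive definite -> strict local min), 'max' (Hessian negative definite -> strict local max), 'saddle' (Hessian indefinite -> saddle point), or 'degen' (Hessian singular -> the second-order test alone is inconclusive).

Compute the Hessian H = grad^2 f:
  H = [[8, -2], [-2, 11]]
Verify stationarity: grad f(x*) = H x* + g = (0, 0).
Eigenvalues of H: 7, 12.
Both eigenvalues > 0, so H is positive definite -> x* is a strict local min.

min


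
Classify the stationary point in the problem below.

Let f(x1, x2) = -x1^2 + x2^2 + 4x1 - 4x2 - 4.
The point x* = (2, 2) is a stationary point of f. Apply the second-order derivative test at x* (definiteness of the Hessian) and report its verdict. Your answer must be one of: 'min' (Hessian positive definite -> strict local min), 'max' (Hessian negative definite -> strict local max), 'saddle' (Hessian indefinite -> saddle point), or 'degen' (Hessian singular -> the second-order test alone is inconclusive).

Compute the Hessian H = grad^2 f:
  H = [[-2, 0], [0, 2]]
Verify stationarity: grad f(x*) = H x* + g = (0, 0).
Eigenvalues of H: -2, 2.
Eigenvalues have mixed signs, so H is indefinite -> x* is a saddle point.

saddle


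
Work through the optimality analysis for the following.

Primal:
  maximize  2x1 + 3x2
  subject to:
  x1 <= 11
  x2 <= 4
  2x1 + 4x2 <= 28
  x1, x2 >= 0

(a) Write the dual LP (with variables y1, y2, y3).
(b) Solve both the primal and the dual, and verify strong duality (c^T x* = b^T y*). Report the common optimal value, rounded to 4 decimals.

The standard primal-dual pair for 'max c^T x s.t. A x <= b, x >= 0' is:
  Dual:  min b^T y  s.t.  A^T y >= c,  y >= 0.

So the dual LP is:
  minimize  11y1 + 4y2 + 28y3
  subject to:
    y1 + 2y3 >= 2
    y2 + 4y3 >= 3
    y1, y2, y3 >= 0

Solving the primal: x* = (11, 1.5).
  primal value c^T x* = 26.5.
Solving the dual: y* = (0.5, 0, 0.75).
  dual value b^T y* = 26.5.
Strong duality: c^T x* = b^T y*. Confirmed.

26.5


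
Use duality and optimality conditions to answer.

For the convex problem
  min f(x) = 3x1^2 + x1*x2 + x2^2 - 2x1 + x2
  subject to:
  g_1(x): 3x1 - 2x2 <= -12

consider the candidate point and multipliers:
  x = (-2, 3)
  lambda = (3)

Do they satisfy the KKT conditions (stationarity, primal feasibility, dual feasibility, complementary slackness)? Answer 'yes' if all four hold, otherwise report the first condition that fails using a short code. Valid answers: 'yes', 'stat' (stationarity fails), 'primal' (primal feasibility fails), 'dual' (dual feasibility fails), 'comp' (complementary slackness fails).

Gradient of f: grad f(x) = Q x + c = (-11, 5)
Constraint values g_i(x) = a_i^T x - b_i:
  g_1((-2, 3)) = 0
Stationarity residual: grad f(x) + sum_i lambda_i a_i = (-2, -1)
  -> stationarity FAILS
Primal feasibility (all g_i <= 0): OK
Dual feasibility (all lambda_i >= 0): OK
Complementary slackness (lambda_i * g_i(x) = 0 for all i): OK

Verdict: the first failing condition is stationarity -> stat.

stat


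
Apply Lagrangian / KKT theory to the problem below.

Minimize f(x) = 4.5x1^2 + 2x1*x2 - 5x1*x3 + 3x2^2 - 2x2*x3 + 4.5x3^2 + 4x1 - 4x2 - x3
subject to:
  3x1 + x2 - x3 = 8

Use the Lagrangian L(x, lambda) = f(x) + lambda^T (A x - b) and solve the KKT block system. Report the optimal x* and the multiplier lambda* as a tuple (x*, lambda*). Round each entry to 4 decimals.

Form the Lagrangian:
  L(x, lambda) = (1/2) x^T Q x + c^T x + lambda^T (A x - b)
Stationarity (grad_x L = 0): Q x + c + A^T lambda = 0.
Primal feasibility: A x = b.

This gives the KKT block system:
  [ Q   A^T ] [ x     ]   [-c ]
  [ A    0  ] [ lambda ] = [ b ]

Solving the linear system:
  x*      = (2.4613, 1.5179, 0.9018)
  lambda* = (-8.2262)
  f(x*)   = 34.3408

x* = (2.4613, 1.5179, 0.9018), lambda* = (-8.2262)


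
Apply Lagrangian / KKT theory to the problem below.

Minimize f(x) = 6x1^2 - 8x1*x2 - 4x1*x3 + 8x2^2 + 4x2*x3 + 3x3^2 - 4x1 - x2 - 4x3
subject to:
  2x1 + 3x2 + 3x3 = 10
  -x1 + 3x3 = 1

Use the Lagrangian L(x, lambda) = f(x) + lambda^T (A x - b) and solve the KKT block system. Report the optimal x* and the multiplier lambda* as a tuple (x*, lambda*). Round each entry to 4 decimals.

Form the Lagrangian:
  L(x, lambda) = (1/2) x^T Q x + c^T x + lambda^T (A x - b)
Stationarity (grad_x L = 0): Q x + c + A^T lambda = 0.
Primal feasibility: A x = b.

This gives the KKT block system:
  [ Q   A^T ] [ x     ]   [-c ]
  [ A    0  ] [ lambda ] = [ b ]

Solving the linear system:
  x*      = (1.8898, 1.1102, 0.9633)
  lambda* = (-1.8324, 2.2787)
  f(x*)   = 1.7613

x* = (1.8898, 1.1102, 0.9633), lambda* = (-1.8324, 2.2787)


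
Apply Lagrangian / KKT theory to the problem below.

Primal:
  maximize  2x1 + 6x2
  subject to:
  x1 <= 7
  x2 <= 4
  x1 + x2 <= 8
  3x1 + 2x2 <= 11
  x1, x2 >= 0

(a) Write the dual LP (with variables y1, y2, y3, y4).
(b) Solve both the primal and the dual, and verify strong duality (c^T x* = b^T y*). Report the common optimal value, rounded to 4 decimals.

The standard primal-dual pair for 'max c^T x s.t. A x <= b, x >= 0' is:
  Dual:  min b^T y  s.t.  A^T y >= c,  y >= 0.

So the dual LP is:
  minimize  7y1 + 4y2 + 8y3 + 11y4
  subject to:
    y1 + y3 + 3y4 >= 2
    y2 + y3 + 2y4 >= 6
    y1, y2, y3, y4 >= 0

Solving the primal: x* = (1, 4).
  primal value c^T x* = 26.
Solving the dual: y* = (0, 4.6667, 0, 0.6667).
  dual value b^T y* = 26.
Strong duality: c^T x* = b^T y*. Confirmed.

26


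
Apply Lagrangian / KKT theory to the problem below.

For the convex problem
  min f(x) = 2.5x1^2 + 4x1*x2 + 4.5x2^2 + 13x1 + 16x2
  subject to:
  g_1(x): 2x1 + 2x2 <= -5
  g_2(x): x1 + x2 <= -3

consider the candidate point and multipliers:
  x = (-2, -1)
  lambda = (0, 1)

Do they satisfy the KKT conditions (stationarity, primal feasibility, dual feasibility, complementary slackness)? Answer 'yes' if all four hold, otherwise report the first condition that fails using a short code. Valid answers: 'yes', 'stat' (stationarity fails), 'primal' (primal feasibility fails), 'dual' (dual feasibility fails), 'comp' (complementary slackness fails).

Gradient of f: grad f(x) = Q x + c = (-1, -1)
Constraint values g_i(x) = a_i^T x - b_i:
  g_1((-2, -1)) = -1
  g_2((-2, -1)) = 0
Stationarity residual: grad f(x) + sum_i lambda_i a_i = (0, 0)
  -> stationarity OK
Primal feasibility (all g_i <= 0): OK
Dual feasibility (all lambda_i >= 0): OK
Complementary slackness (lambda_i * g_i(x) = 0 for all i): OK

Verdict: yes, KKT holds.

yes


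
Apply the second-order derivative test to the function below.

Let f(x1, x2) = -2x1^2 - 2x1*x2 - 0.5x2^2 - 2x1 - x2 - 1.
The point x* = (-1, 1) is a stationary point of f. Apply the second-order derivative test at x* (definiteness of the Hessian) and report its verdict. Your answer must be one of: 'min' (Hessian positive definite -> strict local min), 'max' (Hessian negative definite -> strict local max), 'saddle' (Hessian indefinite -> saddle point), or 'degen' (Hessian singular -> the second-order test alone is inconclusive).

Compute the Hessian H = grad^2 f:
  H = [[-4, -2], [-2, -1]]
Verify stationarity: grad f(x*) = H x* + g = (0, 0).
Eigenvalues of H: -5, 0.
H has a zero eigenvalue (singular; negative semidefinite but not definite), so H is neither positive definite, negative definite, nor indefinite. The second-order test alone is inconclusive -> degen.
(Indeed, f is constant along the null direction of H through x*, so x* is not a strict local extremum.)

degen


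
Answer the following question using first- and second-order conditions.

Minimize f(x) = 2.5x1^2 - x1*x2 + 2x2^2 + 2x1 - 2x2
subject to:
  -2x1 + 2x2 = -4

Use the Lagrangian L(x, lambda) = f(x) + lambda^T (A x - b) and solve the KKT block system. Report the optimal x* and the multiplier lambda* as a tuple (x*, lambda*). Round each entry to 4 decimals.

Form the Lagrangian:
  L(x, lambda) = (1/2) x^T Q x + c^T x + lambda^T (A x - b)
Stationarity (grad_x L = 0): Q x + c + A^T lambda = 0.
Primal feasibility: A x = b.

This gives the KKT block system:
  [ Q   A^T ] [ x     ]   [-c ]
  [ A    0  ] [ lambda ] = [ b ]

Solving the linear system:
  x*      = (0.8571, -1.1429)
  lambda* = (3.7143)
  f(x*)   = 9.4286

x* = (0.8571, -1.1429), lambda* = (3.7143)


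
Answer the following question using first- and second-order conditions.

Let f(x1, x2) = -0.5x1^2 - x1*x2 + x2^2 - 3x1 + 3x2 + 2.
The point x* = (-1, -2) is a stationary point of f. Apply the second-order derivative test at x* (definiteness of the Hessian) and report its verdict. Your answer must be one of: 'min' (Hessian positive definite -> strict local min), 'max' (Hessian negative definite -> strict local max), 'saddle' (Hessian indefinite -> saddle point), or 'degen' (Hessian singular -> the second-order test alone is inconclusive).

Compute the Hessian H = grad^2 f:
  H = [[-1, -1], [-1, 2]]
Verify stationarity: grad f(x*) = H x* + g = (0, 0).
Eigenvalues of H: -1.3028, 2.3028.
Eigenvalues have mixed signs, so H is indefinite -> x* is a saddle point.

saddle


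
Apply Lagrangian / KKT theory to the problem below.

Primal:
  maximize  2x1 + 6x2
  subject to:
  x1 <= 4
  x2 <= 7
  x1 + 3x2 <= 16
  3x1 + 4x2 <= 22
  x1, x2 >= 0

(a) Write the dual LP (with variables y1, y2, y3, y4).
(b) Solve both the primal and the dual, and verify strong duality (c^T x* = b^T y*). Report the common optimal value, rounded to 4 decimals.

The standard primal-dual pair for 'max c^T x s.t. A x <= b, x >= 0' is:
  Dual:  min b^T y  s.t.  A^T y >= c,  y >= 0.

So the dual LP is:
  minimize  4y1 + 7y2 + 16y3 + 22y4
  subject to:
    y1 + y3 + 3y4 >= 2
    y2 + 3y3 + 4y4 >= 6
    y1, y2, y3, y4 >= 0

Solving the primal: x* = (0.4, 5.2).
  primal value c^T x* = 32.
Solving the dual: y* = (0, 0, 2, 0).
  dual value b^T y* = 32.
Strong duality: c^T x* = b^T y*. Confirmed.

32


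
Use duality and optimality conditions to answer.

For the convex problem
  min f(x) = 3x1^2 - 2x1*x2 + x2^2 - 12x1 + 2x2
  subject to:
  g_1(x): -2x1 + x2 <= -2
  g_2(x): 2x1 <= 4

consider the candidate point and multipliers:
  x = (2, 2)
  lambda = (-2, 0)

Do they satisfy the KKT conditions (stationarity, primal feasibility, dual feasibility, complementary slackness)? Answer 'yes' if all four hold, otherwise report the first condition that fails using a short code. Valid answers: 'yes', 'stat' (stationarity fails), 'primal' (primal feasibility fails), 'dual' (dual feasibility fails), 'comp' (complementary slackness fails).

Gradient of f: grad f(x) = Q x + c = (-4, 2)
Constraint values g_i(x) = a_i^T x - b_i:
  g_1((2, 2)) = 0
  g_2((2, 2)) = 0
Stationarity residual: grad f(x) + sum_i lambda_i a_i = (0, 0)
  -> stationarity OK
Primal feasibility (all g_i <= 0): OK
Dual feasibility (all lambda_i >= 0): FAILS
Complementary slackness (lambda_i * g_i(x) = 0 for all i): OK

Verdict: the first failing condition is dual_feasibility -> dual.

dual


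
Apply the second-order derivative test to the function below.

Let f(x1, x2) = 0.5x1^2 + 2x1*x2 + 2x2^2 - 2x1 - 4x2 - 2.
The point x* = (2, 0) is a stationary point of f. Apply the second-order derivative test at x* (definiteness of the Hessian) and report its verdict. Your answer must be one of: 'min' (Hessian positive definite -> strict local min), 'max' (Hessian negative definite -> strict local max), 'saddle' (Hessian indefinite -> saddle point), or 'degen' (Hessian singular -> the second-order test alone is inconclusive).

Compute the Hessian H = grad^2 f:
  H = [[1, 2], [2, 4]]
Verify stationarity: grad f(x*) = H x* + g = (0, 0).
Eigenvalues of H: 0, 5.
H has a zero eigenvalue (singular; positive semidefinite but not definite), so H is neither positive definite, negative definite, nor indefinite. The second-order test alone is inconclusive -> degen.
(Indeed, f is constant along the null direction of H through x*, so x* is not a strict local extremum.)

degen


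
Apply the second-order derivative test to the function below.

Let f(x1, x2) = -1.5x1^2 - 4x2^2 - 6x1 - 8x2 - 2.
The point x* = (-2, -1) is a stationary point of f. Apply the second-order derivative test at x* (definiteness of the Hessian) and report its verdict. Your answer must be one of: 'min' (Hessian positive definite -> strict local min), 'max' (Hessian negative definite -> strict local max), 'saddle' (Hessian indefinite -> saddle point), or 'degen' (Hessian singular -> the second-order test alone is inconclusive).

Compute the Hessian H = grad^2 f:
  H = [[-3, 0], [0, -8]]
Verify stationarity: grad f(x*) = H x* + g = (0, 0).
Eigenvalues of H: -8, -3.
Both eigenvalues < 0, so H is negative definite -> x* is a strict local max.

max


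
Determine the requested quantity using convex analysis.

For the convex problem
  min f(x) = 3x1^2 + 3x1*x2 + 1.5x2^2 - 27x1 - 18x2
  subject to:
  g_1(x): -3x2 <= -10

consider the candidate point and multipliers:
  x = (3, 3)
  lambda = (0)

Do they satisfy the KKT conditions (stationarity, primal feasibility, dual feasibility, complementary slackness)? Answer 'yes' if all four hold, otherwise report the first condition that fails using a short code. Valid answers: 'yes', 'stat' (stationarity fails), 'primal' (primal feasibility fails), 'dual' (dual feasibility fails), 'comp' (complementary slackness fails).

Gradient of f: grad f(x) = Q x + c = (0, 0)
Constraint values g_i(x) = a_i^T x - b_i:
  g_1((3, 3)) = 1
Stationarity residual: grad f(x) + sum_i lambda_i a_i = (0, 0)
  -> stationarity OK
Primal feasibility (all g_i <= 0): FAILS
Dual feasibility (all lambda_i >= 0): OK
Complementary slackness (lambda_i * g_i(x) = 0 for all i): OK

Verdict: the first failing condition is primal_feasibility -> primal.

primal


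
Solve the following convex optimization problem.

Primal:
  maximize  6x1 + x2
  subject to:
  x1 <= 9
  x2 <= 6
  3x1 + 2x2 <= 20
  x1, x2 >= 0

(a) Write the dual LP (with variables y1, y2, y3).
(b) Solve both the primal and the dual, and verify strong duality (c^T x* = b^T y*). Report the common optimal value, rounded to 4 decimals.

The standard primal-dual pair for 'max c^T x s.t. A x <= b, x >= 0' is:
  Dual:  min b^T y  s.t.  A^T y >= c,  y >= 0.

So the dual LP is:
  minimize  9y1 + 6y2 + 20y3
  subject to:
    y1 + 3y3 >= 6
    y2 + 2y3 >= 1
    y1, y2, y3 >= 0

Solving the primal: x* = (6.6667, 0).
  primal value c^T x* = 40.
Solving the dual: y* = (0, 0, 2).
  dual value b^T y* = 40.
Strong duality: c^T x* = b^T y*. Confirmed.

40


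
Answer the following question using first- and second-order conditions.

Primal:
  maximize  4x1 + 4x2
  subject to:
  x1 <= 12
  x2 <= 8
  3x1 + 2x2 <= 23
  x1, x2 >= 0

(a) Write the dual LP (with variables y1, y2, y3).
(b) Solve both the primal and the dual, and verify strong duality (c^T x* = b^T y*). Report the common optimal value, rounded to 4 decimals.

The standard primal-dual pair for 'max c^T x s.t. A x <= b, x >= 0' is:
  Dual:  min b^T y  s.t.  A^T y >= c,  y >= 0.

So the dual LP is:
  minimize  12y1 + 8y2 + 23y3
  subject to:
    y1 + 3y3 >= 4
    y2 + 2y3 >= 4
    y1, y2, y3 >= 0

Solving the primal: x* = (2.3333, 8).
  primal value c^T x* = 41.3333.
Solving the dual: y* = (0, 1.3333, 1.3333).
  dual value b^T y* = 41.3333.
Strong duality: c^T x* = b^T y*. Confirmed.

41.3333


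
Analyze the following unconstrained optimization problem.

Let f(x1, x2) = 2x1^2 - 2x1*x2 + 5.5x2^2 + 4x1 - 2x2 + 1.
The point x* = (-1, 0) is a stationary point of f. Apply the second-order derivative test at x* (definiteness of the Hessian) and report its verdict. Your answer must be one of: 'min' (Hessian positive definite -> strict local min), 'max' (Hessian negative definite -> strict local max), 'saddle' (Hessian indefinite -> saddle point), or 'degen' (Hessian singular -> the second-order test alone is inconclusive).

Compute the Hessian H = grad^2 f:
  H = [[4, -2], [-2, 11]]
Verify stationarity: grad f(x*) = H x* + g = (0, 0).
Eigenvalues of H: 3.4689, 11.5311.
Both eigenvalues > 0, so H is positive definite -> x* is a strict local min.

min


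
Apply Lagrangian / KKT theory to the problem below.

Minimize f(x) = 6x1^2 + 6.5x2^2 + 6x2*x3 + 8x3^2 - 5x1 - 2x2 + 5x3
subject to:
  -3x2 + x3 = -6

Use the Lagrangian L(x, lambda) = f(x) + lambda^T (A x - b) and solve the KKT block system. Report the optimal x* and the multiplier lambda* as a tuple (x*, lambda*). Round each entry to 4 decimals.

Form the Lagrangian:
  L(x, lambda) = (1/2) x^T Q x + c^T x + lambda^T (A x - b)
Stationarity (grad_x L = 0): Q x + c + A^T lambda = 0.
Primal feasibility: A x = b.

This gives the KKT block system:
  [ Q   A^T ] [ x     ]   [-c ]
  [ A    0  ] [ lambda ] = [ b ]

Solving the linear system:
  x*      = (0.4167, 1.6114, -1.1658)
  lambda* = (3.9845)
  f(x*)   = 6.3858

x* = (0.4167, 1.6114, -1.1658), lambda* = (3.9845)


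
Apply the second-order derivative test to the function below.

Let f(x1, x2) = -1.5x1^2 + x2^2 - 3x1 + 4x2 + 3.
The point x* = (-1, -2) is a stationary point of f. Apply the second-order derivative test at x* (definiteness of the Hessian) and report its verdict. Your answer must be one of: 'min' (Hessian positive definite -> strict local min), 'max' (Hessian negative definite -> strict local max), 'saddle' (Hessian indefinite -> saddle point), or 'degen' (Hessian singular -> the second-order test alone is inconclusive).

Compute the Hessian H = grad^2 f:
  H = [[-3, 0], [0, 2]]
Verify stationarity: grad f(x*) = H x* + g = (0, 0).
Eigenvalues of H: -3, 2.
Eigenvalues have mixed signs, so H is indefinite -> x* is a saddle point.

saddle


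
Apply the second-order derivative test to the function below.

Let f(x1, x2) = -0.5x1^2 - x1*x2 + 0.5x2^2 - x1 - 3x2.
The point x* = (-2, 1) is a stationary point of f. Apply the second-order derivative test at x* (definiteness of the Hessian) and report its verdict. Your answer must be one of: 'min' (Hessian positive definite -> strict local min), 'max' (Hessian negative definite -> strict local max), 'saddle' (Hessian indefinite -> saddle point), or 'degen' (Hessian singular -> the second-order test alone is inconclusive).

Compute the Hessian H = grad^2 f:
  H = [[-1, -1], [-1, 1]]
Verify stationarity: grad f(x*) = H x* + g = (0, 0).
Eigenvalues of H: -1.4142, 1.4142.
Eigenvalues have mixed signs, so H is indefinite -> x* is a saddle point.

saddle


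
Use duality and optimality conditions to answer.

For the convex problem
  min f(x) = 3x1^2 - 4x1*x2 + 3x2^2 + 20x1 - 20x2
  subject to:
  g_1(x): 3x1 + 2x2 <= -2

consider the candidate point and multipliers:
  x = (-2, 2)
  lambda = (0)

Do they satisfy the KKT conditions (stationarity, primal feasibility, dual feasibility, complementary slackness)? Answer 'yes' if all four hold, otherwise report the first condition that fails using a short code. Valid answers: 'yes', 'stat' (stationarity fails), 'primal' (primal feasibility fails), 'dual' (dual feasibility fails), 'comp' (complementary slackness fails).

Gradient of f: grad f(x) = Q x + c = (0, 0)
Constraint values g_i(x) = a_i^T x - b_i:
  g_1((-2, 2)) = 0
Stationarity residual: grad f(x) + sum_i lambda_i a_i = (0, 0)
  -> stationarity OK
Primal feasibility (all g_i <= 0): OK
Dual feasibility (all lambda_i >= 0): OK
Complementary slackness (lambda_i * g_i(x) = 0 for all i): OK

Verdict: yes, KKT holds.

yes
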